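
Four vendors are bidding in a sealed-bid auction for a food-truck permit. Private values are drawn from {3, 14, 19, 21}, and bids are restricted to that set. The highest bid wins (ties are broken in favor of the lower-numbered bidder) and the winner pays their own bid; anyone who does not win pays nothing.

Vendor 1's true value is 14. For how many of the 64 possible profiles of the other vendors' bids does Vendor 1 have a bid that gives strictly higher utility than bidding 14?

1

Others bid (3, 3, 3): truth gives 0; bid 3 gives 11 > 0. Violating.
Others bid (3, 3, 14): truth gives 0; no alternative beats it.
Others bid (3, 3, 19): truth gives 0; no alternative beats it.
(Checking all 64 profiles: 1 has a profitable deviation, 63 do not.)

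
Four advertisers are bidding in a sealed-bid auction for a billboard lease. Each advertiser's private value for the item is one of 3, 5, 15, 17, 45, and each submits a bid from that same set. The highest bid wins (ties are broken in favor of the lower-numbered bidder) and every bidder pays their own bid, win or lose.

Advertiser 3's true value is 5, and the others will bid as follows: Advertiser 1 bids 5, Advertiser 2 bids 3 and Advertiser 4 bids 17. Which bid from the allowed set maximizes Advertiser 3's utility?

Bid 3: loses but pays 3, utility -3.
Bid 5: loses but pays 5, utility -5.
Bid 15: loses but pays 15, utility -15.
Bid 17: wins, pays 17, utility 5 - 17 = -12.
Bid 45: wins, pays 45, utility 5 - 45 = -40.
The best choice is 3 with utility -3.

3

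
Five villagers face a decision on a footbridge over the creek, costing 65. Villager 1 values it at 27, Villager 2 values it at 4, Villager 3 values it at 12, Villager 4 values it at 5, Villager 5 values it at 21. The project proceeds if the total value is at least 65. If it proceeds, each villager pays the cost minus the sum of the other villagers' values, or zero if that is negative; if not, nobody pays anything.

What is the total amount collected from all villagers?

Total value 69 ≥ cost 65, so it is built.
Villager 1: others sum to 42; max(0, 65 - 42) = 23.
Villager 2: others sum to 65; max(0, 65 - 65) = 0.
Villager 3: others sum to 57; max(0, 65 - 57) = 8.
Villager 4: others sum to 64; max(0, 65 - 64) = 1.
Villager 5: others sum to 48; max(0, 65 - 48) = 17.
Total collected = 23 + 0 + 8 + 1 + 17 = 49.

49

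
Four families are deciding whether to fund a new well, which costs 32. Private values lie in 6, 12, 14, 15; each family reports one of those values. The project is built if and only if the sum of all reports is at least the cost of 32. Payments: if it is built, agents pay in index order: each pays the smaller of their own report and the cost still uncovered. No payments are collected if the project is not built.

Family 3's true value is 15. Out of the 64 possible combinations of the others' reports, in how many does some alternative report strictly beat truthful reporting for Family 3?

32

Others report (6, 6, 6): truth gives 0; report 14 gives 1 > 0. Violating.
Others report (6, 6, 12): truth gives 0; report 12 gives 3 > 0. Violating.
Others report (6, 6, 14): truth gives 0; report 6 gives 9 > 0. Violating.
Others report (6, 6, 15): truth gives 0; report 6 gives 9 > 0. Violating.
Others report (12, 14, 6): truth gives 9; no alternative beats it.
Others report (12, 14, 12): truth gives 9; no alternative beats it.
(Checking all 64 profiles: 32 have a profitable deviation, 32 do not.)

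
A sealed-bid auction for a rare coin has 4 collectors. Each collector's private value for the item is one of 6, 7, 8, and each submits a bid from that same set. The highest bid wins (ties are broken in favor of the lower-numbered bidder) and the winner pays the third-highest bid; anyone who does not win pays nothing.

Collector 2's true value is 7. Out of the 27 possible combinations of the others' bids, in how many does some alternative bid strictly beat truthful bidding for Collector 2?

Others bid (6, 6, 8): truth gives 0; bid 8 gives 1 > 0. Violating.
Others bid (6, 8, 6): truth gives 0; bid 8 gives 1 > 0. Violating.
Others bid (7, 6, 6): truth gives 0; bid 8 gives 1 > 0. Violating.
Others bid (6, 6, 6): truth gives 1; no alternative beats it.
Others bid (6, 6, 7): truth gives 1; no alternative beats it.
(Checking all 27 profiles: 3 have a profitable deviation, 24 do not.)

3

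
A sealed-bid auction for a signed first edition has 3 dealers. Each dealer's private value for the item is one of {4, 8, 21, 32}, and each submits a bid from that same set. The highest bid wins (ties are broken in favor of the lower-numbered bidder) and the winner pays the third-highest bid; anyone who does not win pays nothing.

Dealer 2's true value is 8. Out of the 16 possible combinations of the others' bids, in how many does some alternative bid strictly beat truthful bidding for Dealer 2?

4

Others bid (4, 21): truth gives 0; bid 21 gives 4 > 0. Violating.
Others bid (4, 32): truth gives 0; bid 32 gives 4 > 0. Violating.
Others bid (8, 4): truth gives 0; bid 21 gives 4 > 0. Violating.
Others bid (21, 4): truth gives 0; bid 32 gives 4 > 0. Violating.
Others bid (4, 4): truth gives 4; no alternative beats it.
Others bid (4, 8): truth gives 4; no alternative beats it.
(Checking all 16 profiles: 4 have a profitable deviation, 12 do not.)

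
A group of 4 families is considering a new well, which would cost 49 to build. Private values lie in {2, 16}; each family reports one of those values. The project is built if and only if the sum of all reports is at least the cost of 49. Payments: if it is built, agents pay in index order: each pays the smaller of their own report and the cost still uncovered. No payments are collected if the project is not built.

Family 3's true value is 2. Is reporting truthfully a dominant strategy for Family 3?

Check each profile of the others' reports and compare truth against every alternative report.
Others report (2, 16, 16): truth gives 0, best alternative gives -14.
Others report (16, 2, 16): truth gives 0, best alternative gives -14.
Others report (16, 16, 2): truth gives 0, best alternative gives -14.
Others report (16, 16, 16): truth gives 0, best alternative gives -14.
Others report (2, 2, 2): truth gives 0, best alternative gives 0.
Others report (2, 2, 16): truth gives 0, best alternative gives 0.
(Remaining 2 profiles checked similarly; truth is weakly best in each.)
In every case the truthful report is at least as good as any alternative, so it is a dominant strategy.

Yes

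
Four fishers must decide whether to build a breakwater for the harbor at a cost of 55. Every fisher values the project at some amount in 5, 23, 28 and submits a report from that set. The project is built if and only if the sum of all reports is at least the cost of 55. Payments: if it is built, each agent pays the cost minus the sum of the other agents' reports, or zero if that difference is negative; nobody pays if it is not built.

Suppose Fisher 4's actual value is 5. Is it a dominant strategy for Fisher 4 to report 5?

Check each profile of the others' reports and compare truth against every alternative report.
Others report (5, 5, 23): truth gives 0, best alternative gives -17.
Others report (5, 23, 5): truth gives 0, best alternative gives -17.
Others report (23, 5, 5): truth gives 0, best alternative gives -17.
Others report (5, 5, 28): truth gives 0, best alternative gives -12.
Others report (5, 28, 5): truth gives 0, best alternative gives -12.
Others report (28, 5, 5): truth gives 0, best alternative gives -12.
(Remaining 21 profiles checked similarly; truth is weakly best in each.)
In every case the truthful report is at least as good as any alternative, so it is a dominant strategy.

Yes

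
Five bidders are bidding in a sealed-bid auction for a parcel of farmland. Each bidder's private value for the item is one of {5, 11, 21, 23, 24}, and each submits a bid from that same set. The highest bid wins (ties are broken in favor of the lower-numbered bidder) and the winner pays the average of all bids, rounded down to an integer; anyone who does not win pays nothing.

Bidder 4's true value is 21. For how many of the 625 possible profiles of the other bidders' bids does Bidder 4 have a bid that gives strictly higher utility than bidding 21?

Others bid (5, 5, 5, 5): truth gives 13; bid 11 gives 15 > 13. Violating.
Others bid (5, 5, 5, 11): truth gives 12; bid 11 gives 14 > 12. Violating.
Others bid (5, 5, 5, 23): truth gives 0; bid 23 gives 9 > 0. Violating.
Others bid (5, 5, 5, 24): truth gives 0; bid 24 gives 9 > 0. Violating.
Others bid (5, 5, 5, 21): truth gives 10; no alternative beats it.
Others bid (5, 5, 11, 5): truth gives 12; no alternative beats it.
(Checking all 625 profiles: 271 have a profitable deviation, 354 do not.)

271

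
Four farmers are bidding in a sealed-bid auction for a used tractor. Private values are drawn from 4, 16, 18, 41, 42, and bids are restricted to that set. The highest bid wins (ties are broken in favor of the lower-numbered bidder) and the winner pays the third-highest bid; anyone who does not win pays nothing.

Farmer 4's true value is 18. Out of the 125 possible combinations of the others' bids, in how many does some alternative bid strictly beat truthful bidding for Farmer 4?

Others bid (4, 4, 18): truth gives 0; bid 41 gives 14 > 0. Violating.
Others bid (4, 4, 41): truth gives 0; bid 42 gives 14 > 0. Violating.
Others bid (4, 16, 18): truth gives 0; bid 41 gives 2 > 0. Violating.
Others bid (4, 16, 41): truth gives 0; bid 42 gives 2 > 0. Violating.
Others bid (4, 4, 4): truth gives 14; no alternative beats it.
Others bid (4, 4, 16): truth gives 14; no alternative beats it.
(Checking all 125 profiles: 24 have a profitable deviation, 101 do not.)

24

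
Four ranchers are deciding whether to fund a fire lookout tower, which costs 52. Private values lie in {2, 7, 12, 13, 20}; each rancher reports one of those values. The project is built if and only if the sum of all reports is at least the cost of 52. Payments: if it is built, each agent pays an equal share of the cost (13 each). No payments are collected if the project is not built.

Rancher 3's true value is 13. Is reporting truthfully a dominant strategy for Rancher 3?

Yes

Check each profile of the others' reports and compare truth against every alternative report.
Others report (2, 2, 2): truth gives 0, best alternative gives 0.
Others report (2, 2, 7): truth gives 0, best alternative gives 0.
Others report (2, 2, 12): truth gives 0, best alternative gives 0.
Others report (2, 2, 13): truth gives 0, best alternative gives 0.
Others report (2, 2, 20): truth gives 0, best alternative gives 0.
Others report (2, 7, 2): truth gives 0, best alternative gives 0.
(Remaining 119 profiles checked similarly; truth is weakly best in each.)
In every case the truthful report is at least as good as any alternative, so it is a dominant strategy.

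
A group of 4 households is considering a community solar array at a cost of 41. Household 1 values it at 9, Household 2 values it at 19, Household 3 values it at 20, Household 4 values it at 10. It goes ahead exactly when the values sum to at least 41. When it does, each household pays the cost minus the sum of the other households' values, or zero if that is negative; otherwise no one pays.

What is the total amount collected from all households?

Total value 58 ≥ cost 41, so it is built.
Household 1: others sum to 49; max(0, 41 - 49) = 0.
Household 2: others sum to 39; max(0, 41 - 39) = 2.
Household 3: others sum to 38; max(0, 41 - 38) = 3.
Household 4: others sum to 48; max(0, 41 - 48) = 0.
Total collected = 0 + 2 + 3 + 0 = 5.

5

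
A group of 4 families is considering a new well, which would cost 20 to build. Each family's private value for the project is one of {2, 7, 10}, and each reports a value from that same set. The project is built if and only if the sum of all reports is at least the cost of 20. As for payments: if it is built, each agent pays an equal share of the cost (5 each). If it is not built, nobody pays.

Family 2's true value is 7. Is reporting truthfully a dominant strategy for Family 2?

Consider the case where Family 1 reports 2, Family 3 reports 2 and Family 4 reports 7.
Truthful report 7: project not built, utility 0.
Report 10 instead: project built, pays 5, utility 7 - 5 = 2.
Since 2 > 0, reporting 10 is strictly better here, so truthful reporting is not dominant.

No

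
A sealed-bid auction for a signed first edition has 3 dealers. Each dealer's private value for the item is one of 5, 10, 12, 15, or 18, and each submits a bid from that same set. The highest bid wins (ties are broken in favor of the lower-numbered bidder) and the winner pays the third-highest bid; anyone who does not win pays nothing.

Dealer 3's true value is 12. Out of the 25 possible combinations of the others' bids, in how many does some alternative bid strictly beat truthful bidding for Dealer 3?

8

Others bid (5, 12): truth gives 0; bid 15 gives 7 > 0. Violating.
Others bid (5, 15): truth gives 0; bid 18 gives 7 > 0. Violating.
Others bid (10, 12): truth gives 0; bid 15 gives 2 > 0. Violating.
Others bid (10, 15): truth gives 0; bid 18 gives 2 > 0. Violating.
Others bid (5, 5): truth gives 7; no alternative beats it.
Others bid (5, 10): truth gives 7; no alternative beats it.
(Checking all 25 profiles: 8 have a profitable deviation, 17 do not.)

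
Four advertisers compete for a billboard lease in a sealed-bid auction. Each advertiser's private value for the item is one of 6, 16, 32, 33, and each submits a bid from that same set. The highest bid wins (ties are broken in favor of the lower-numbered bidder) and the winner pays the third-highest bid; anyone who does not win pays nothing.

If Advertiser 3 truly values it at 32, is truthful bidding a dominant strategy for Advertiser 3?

Consider the case where Advertiser 1 bids 6, Advertiser 2 bids 6 and Advertiser 4 bids 33.
Truthful bid 32: loses, pays 0, utility 0.
Bid 33 instead: wins, pays 6, utility 32 - 6 = 26.
Since 26 > 0, bidding 33 is strictly better here, so truthful bidding is not dominant.

No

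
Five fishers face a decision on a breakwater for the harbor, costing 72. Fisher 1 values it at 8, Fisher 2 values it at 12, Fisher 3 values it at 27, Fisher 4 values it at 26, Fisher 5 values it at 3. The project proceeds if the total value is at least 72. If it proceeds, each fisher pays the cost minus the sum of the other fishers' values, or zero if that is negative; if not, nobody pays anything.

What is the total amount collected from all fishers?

Total value 76 ≥ cost 72, so it is built.
Fisher 1: others sum to 68; max(0, 72 - 68) = 4.
Fisher 2: others sum to 64; max(0, 72 - 64) = 8.
Fisher 3: others sum to 49; max(0, 72 - 49) = 23.
Fisher 4: others sum to 50; max(0, 72 - 50) = 22.
Fisher 5: others sum to 73; max(0, 72 - 73) = 0.
Total collected = 4 + 8 + 23 + 22 + 0 = 57.

57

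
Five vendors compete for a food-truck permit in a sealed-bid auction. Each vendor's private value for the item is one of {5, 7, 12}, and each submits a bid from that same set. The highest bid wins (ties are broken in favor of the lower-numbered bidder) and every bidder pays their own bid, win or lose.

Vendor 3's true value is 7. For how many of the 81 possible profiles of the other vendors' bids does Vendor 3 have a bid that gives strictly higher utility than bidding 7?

Others bid (5, 5, 5, 12): truth gives -7; bid 5 gives -5 > -7. Violating.
Others bid (5, 5, 7, 12): truth gives -7; bid 5 gives -5 > -7. Violating.
Others bid (5, 5, 12, 5): truth gives -7; bid 5 gives -5 > -7. Violating.
Others bid (5, 5, 12, 7): truth gives -7; bid 5 gives -5 > -7. Violating.
Others bid (5, 5, 5, 5): truth gives 0; no alternative beats it.
Others bid (5, 5, 5, 7): truth gives 0; no alternative beats it.
(Checking all 81 profiles: 77 have a profitable deviation, 4 do not.)

77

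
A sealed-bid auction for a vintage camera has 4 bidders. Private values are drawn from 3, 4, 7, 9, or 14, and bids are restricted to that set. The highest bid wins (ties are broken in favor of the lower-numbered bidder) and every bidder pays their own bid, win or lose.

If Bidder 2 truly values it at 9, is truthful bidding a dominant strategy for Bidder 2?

No

Consider the case where Bidder 1 bids 3, Bidder 3 bids 3 and Bidder 4 bids 3.
Truthful bid 9: wins, pays 9, utility 9 - 9 = 0.
Bid 4 instead: wins, pays 4, utility 9 - 4 = 5.
Since 5 > 0, bidding 4 is strictly better here, so truthful bidding is not dominant.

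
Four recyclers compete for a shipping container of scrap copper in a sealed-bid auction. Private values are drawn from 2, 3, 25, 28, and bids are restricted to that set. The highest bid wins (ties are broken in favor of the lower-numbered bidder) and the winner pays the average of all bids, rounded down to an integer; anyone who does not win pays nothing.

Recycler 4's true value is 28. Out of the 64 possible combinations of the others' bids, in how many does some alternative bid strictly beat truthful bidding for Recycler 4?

5

Others bid (2, 2, 2): truth gives 20; bid 3 gives 26 > 20. Violating.
Others bid (2, 3, 3): truth gives 19; bid 25 gives 20 > 19. Violating.
Others bid (3, 2, 3): truth gives 19; bid 25 gives 20 > 19. Violating.
Others bid (3, 3, 2): truth gives 19; bid 25 gives 20 > 19. Violating.
Others bid (2, 2, 3): truth gives 20; no alternative beats it.
Others bid (2, 2, 25): truth gives 14; no alternative beats it.
(Checking all 64 profiles: 5 have a profitable deviation, 59 do not.)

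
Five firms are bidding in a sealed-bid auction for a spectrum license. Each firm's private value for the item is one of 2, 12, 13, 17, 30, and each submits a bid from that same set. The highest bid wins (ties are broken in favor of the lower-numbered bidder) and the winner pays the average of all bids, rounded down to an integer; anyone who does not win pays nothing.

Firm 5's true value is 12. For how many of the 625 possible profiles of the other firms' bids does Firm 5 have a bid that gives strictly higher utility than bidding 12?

68

Others bid (2, 2, 2, 12): truth gives 0; bid 13 gives 6 > 0. Violating.
Others bid (2, 2, 2, 13): truth gives 0; bid 17 gives 5 > 0. Violating.
Others bid (2, 2, 2, 17): truth gives 0; bid 30 gives 2 > 0. Violating.
Others bid (2, 2, 12, 2): truth gives 0; bid 13 gives 6 > 0. Violating.
Others bid (2, 2, 2, 2): truth gives 8; no alternative beats it.
Others bid (2, 2, 2, 30): truth gives 0; no alternative beats it.
(Checking all 625 profiles: 68 have a profitable deviation, 557 do not.)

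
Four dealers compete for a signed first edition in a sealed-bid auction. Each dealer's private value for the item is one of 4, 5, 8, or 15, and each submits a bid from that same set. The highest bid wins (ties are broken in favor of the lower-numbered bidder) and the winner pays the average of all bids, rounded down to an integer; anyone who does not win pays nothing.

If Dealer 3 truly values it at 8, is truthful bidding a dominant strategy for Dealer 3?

Consider the case where Dealer 1 bids 4, Dealer 2 bids 4 and Dealer 4 bids 4.
Truthful bid 8: wins, pays 5, utility 8 - 5 = 3.
Bid 5 instead: wins, pays 4, utility 8 - 4 = 4.
Since 4 > 3, bidding 5 is strictly better here, so truthful bidding is not dominant.

No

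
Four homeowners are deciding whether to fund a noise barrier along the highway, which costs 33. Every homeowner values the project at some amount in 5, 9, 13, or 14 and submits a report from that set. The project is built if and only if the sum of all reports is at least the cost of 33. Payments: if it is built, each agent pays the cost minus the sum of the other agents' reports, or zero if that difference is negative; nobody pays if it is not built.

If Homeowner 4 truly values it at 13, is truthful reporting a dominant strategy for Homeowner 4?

Yes

Check each profile of the others' reports and compare truth against every alternative report.
Others report (5, 14, 14): truth gives 13, best alternative gives 13.
Others report (9, 13, 13): truth gives 13, best alternative gives 13.
Others report (9, 13, 14): truth gives 13, best alternative gives 13.
Others report (9, 14, 13): truth gives 13, best alternative gives 13.
Others report (9, 14, 14): truth gives 13, best alternative gives 13.
Others report (13, 9, 13): truth gives 13, best alternative gives 13.
(Remaining 58 profiles checked similarly; truth is weakly best in each.)
In every case the truthful report is at least as good as any alternative, so it is a dominant strategy.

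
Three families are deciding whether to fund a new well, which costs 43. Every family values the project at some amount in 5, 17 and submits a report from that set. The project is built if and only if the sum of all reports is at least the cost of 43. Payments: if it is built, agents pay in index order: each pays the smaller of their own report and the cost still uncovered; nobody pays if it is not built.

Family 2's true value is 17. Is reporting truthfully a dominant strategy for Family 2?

Check each profile of the others' reports and compare truth against every alternative report.
Others report (5, 5): truth gives 0, best alternative gives 0.
Others report (5, 17): truth gives 0, best alternative gives 0.
Others report (17, 5): truth gives 0, best alternative gives 0.
Others report (17, 17): truth gives 0, best alternative gives 0.
In every case the truthful report is at least as good as any alternative, so it is a dominant strategy.

Yes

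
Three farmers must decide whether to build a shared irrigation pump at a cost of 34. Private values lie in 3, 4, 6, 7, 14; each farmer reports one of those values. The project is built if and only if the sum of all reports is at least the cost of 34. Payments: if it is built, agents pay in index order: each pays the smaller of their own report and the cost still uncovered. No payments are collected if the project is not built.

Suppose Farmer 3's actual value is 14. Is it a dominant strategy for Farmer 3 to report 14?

Check each profile of the others' reports and compare truth against every alternative report.
Others report (7, 14): truth gives 1, best alternative gives 0.
Others report (14, 7): truth gives 1, best alternative gives 0.
Others report (14, 14): truth gives 8, best alternative gives 8.
Others report (3, 3): truth gives 0, best alternative gives 0.
Others report (3, 4): truth gives 0, best alternative gives 0.
Others report (3, 6): truth gives 0, best alternative gives 0.
(Remaining 19 profiles checked similarly; truth is weakly best in each.)
In every case the truthful report is at least as good as any alternative, so it is a dominant strategy.

Yes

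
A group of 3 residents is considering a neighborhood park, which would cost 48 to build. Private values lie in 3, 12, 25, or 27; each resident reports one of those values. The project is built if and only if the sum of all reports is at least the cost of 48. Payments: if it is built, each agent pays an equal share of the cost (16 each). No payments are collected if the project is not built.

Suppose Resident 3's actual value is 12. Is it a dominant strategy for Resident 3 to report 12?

Consider the case where Resident 1 reports 12 and Resident 2 reports 25.
Truthful report 12: project built, pays 16, utility 12 - 16 = -4.
Report 3 instead: project not built, utility 0.
Since 0 > -4, reporting 3 is strictly better here, so truthful reporting is not dominant.

No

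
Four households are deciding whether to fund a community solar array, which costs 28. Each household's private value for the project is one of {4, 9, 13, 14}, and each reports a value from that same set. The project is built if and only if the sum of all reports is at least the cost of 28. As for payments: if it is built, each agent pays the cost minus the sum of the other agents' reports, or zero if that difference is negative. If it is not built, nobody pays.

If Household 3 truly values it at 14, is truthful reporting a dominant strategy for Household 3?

Yes

Check each profile of the others' reports and compare truth against every alternative report.
Others report (4, 13, 13): truth gives 14, best alternative gives 14.
Others report (4, 13, 14): truth gives 14, best alternative gives 14.
Others report (4, 14, 13): truth gives 14, best alternative gives 14.
Others report (4, 14, 14): truth gives 14, best alternative gives 14.
Others report (9, 9, 13): truth gives 14, best alternative gives 14.
Others report (9, 9, 14): truth gives 14, best alternative gives 14.
(Remaining 58 profiles checked similarly; truth is weakly best in each.)
In every case the truthful report is at least as good as any alternative, so it is a dominant strategy.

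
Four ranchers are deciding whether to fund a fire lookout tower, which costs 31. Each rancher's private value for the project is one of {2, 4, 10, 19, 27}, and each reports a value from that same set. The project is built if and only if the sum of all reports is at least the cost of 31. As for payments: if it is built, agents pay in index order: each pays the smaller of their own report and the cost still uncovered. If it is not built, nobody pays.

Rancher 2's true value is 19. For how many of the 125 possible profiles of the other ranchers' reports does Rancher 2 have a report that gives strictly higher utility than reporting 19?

Others report (2, 2, 19): truth gives 0; report 10 gives 9 > 0. Violating.
Others report (2, 2, 27): truth gives 0; report 2 gives 17 > 0. Violating.
Others report (2, 4, 19): truth gives 0; report 10 gives 9 > 0. Violating.
Others report (2, 4, 27): truth gives 0; report 2 gives 17 > 0. Violating.
Others report (2, 2, 2): truth gives 0; no alternative beats it.
Others report (2, 2, 4): truth gives 0; no alternative beats it.
(Checking all 125 profiles: 105 have a profitable deviation, 20 do not.)

105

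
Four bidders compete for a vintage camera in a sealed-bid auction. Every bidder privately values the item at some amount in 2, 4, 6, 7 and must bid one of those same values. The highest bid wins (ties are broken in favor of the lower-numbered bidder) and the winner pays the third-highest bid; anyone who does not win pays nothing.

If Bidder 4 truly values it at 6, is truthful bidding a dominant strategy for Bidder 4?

No

Consider the case where Bidder 1 bids 2, Bidder 2 bids 2 and Bidder 3 bids 6.
Truthful bid 6: loses, pays 0, utility 0.
Bid 7 instead: wins, pays 2, utility 6 - 2 = 4.
Since 4 > 0, bidding 7 is strictly better here, so truthful bidding is not dominant.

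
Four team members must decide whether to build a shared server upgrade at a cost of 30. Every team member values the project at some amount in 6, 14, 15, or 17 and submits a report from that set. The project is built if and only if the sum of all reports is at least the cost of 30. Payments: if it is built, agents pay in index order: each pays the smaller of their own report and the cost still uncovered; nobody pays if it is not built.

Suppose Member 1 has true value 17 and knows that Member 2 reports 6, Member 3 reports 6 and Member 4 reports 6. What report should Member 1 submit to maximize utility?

Report 6: project not built, utility 0.
Report 14: project built, pays 14, utility 17 - 14 = 3.
Report 15: project built, pays 15, utility 17 - 15 = 2.
Report 17: project built, pays 17, utility 17 - 17 = 0.
The best choice is 14 with utility 3.

14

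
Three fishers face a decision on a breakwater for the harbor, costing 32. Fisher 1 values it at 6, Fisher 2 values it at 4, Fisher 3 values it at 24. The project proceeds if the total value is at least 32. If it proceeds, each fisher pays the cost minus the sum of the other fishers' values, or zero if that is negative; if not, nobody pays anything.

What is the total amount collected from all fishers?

Total value 34 ≥ cost 32, so it is built.
Fisher 1: others sum to 28; max(0, 32 - 28) = 4.
Fisher 2: others sum to 30; max(0, 32 - 30) = 2.
Fisher 3: others sum to 10; max(0, 32 - 10) = 22.
Total collected = 4 + 2 + 22 = 28.

28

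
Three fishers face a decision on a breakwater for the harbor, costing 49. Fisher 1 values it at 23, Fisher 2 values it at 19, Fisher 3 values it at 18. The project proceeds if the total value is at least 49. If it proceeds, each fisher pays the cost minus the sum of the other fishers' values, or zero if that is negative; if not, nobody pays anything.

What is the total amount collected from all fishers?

27

Total value 60 ≥ cost 49, so it is built.
Fisher 1: others sum to 37; max(0, 49 - 37) = 12.
Fisher 2: others sum to 41; max(0, 49 - 41) = 8.
Fisher 3: others sum to 42; max(0, 49 - 42) = 7.
Total collected = 12 + 8 + 7 = 27.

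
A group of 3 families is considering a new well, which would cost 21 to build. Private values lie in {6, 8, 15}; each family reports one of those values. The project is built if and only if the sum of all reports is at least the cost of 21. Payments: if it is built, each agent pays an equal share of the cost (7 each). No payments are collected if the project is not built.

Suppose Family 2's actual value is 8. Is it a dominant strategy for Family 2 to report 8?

Consider the case where Family 1 reports 6 and Family 3 reports 6.
Truthful report 8: project not built, utility 0.
Report 15 instead: project built, pays 7, utility 8 - 7 = 1.
Since 1 > 0, reporting 15 is strictly better here, so truthful reporting is not dominant.

No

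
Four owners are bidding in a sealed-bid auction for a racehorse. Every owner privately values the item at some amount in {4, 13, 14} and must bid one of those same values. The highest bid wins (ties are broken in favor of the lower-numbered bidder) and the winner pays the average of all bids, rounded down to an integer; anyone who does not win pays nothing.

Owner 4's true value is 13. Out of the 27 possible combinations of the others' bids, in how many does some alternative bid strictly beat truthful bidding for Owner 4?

Others bid (4, 4, 13): truth gives 0; bid 14 gives 5 > 0. Violating.
Others bid (4, 13, 4): truth gives 0; bid 14 gives 5 > 0. Violating.
Others bid (4, 13, 13): truth gives 0; bid 14 gives 2 > 0. Violating.
Others bid (13, 4, 4): truth gives 0; bid 14 gives 5 > 0. Violating.
Others bid (4, 4, 4): truth gives 7; no alternative beats it.
Others bid (4, 4, 14): truth gives 0; no alternative beats it.
(Checking all 27 profiles: 6 have a profitable deviation, 21 do not.)

6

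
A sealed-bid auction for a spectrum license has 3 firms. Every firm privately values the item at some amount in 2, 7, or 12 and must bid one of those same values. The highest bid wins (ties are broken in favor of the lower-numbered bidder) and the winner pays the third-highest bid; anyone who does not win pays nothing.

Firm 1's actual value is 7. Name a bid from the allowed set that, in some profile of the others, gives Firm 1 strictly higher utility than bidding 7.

Suppose Firm 2 bids 2 and Firm 3 bids 12.
Bid 7: loses, pays 0, utility 0.
Bid 12: wins, pays 2, utility 7 - 2 = 5.
So bidding 12 beats truth here (5 > 0).

12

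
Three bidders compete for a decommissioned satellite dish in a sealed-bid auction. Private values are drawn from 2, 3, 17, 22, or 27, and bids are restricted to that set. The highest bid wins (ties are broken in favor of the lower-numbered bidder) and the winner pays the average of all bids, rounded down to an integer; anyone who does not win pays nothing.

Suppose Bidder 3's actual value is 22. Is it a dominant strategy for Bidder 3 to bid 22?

Consider the case where Bidder 1 bids 2 and Bidder 2 bids 2.
Truthful bid 22: wins, pays 8, utility 22 - 8 = 14.
Bid 3 instead: wins, pays 2, utility 22 - 2 = 20.
Since 20 > 14, bidding 3 is strictly better here, so truthful bidding is not dominant.

No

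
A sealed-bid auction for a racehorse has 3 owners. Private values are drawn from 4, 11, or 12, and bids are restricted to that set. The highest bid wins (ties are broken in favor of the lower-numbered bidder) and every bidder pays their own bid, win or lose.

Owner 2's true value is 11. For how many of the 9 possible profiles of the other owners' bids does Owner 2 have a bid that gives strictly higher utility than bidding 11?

7

Others bid (4, 12): truth gives -11; bid 12 gives -1 > -11. Violating.
Others bid (11, 4): truth gives -11; bid 12 gives -1 > -11. Violating.
Others bid (11, 11): truth gives -11; bid 12 gives -1 > -11. Violating.
Others bid (11, 12): truth gives -11; bid 12 gives -1 > -11. Violating.
Others bid (4, 4): truth gives 0; no alternative beats it.
Others bid (4, 11): truth gives 0; no alternative beats it.
(Checking all 9 profiles: 7 have a profitable deviation, 2 do not.)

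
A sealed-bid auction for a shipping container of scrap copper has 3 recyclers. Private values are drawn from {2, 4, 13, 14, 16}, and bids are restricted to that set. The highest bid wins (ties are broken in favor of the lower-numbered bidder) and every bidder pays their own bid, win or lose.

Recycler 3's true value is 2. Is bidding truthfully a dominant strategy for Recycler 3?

Check each profile of the others' bids and compare truth against every alternative bid.
Others bid (2, 4): truth gives -2, best alternative gives -4.
Others bid (2, 13): truth gives -2, best alternative gives -4.
Others bid (2, 14): truth gives -2, best alternative gives -4.
Others bid (2, 16): truth gives -2, best alternative gives -4.
Others bid (4, 2): truth gives -2, best alternative gives -4.
Others bid (4, 4): truth gives -2, best alternative gives -4.
(Remaining 19 profiles checked similarly; truth is weakly best in each.)
In every case the truthful bid is at least as good as any alternative, so it is a dominant strategy.

Yes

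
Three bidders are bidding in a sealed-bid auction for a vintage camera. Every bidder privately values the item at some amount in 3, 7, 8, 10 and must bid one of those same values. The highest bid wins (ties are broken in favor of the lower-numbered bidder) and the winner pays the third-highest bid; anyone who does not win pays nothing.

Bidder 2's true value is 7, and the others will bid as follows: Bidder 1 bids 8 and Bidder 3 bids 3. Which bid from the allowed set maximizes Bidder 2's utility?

10

Bid 3: loses, pays 0, utility 0.
Bid 7: loses, pays 0, utility 0.
Bid 8: loses, pays 0, utility 0.
Bid 10: wins, pays 3, utility 7 - 3 = 4.
The best choice is 10 with utility 4.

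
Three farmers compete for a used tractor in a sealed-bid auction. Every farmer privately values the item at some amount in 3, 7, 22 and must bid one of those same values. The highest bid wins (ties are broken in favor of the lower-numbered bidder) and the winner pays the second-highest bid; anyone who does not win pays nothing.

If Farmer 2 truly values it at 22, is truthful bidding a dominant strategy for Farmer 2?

Check each profile of the others' bids and compare truth against every alternative bid.
Others bid (7, 3): truth gives 15, best alternative gives 0.
Others bid (7, 7): truth gives 15, best alternative gives 0.
Others bid (3, 3): truth gives 19, best alternative gives 19.
Others bid (3, 7): truth gives 15, best alternative gives 15.
Others bid (3, 22): truth gives 0, best alternative gives 0.
Others bid (7, 22): truth gives 0, best alternative gives 0.
(Remaining 3 profiles checked similarly; truth is weakly best in each.)
In every case the truthful bid is at least as good as any alternative, so it is a dominant strategy.

Yes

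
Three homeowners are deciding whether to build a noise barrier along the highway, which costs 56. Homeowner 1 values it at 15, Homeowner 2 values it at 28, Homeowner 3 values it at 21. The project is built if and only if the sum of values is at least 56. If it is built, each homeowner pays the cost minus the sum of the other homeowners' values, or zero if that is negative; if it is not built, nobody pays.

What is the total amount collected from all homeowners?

Total value 64 ≥ cost 56, so it is built.
Homeowner 1: others sum to 49; max(0, 56 - 49) = 7.
Homeowner 2: others sum to 36; max(0, 56 - 36) = 20.
Homeowner 3: others sum to 43; max(0, 56 - 43) = 13.
Total collected = 7 + 20 + 13 = 40.

40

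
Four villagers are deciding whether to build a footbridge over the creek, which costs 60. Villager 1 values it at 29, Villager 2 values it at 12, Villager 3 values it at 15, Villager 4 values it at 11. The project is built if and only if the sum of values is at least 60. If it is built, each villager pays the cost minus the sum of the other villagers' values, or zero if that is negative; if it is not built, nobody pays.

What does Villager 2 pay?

5

Total value 67 ≥ cost 60, so the project is built.
The other villagers' values sum to 55.
Cost minus that sum is 60 - 55 = 5.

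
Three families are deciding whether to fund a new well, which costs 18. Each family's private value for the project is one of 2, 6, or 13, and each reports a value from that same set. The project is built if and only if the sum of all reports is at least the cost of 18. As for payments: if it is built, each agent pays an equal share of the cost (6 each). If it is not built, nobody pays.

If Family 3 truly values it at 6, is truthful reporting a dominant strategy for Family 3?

Check each profile of the others' reports and compare truth against every alternative report.
Others report (2, 2): truth gives 0, best alternative gives 0.
Others report (2, 6): truth gives 0, best alternative gives 0.
Others report (2, 13): truth gives 0, best alternative gives 0.
Others report (6, 2): truth gives 0, best alternative gives 0.
Others report (6, 6): truth gives 0, best alternative gives 0.
Others report (6, 13): truth gives 0, best alternative gives 0.
(Remaining 3 profiles checked similarly; truth is weakly best in each.)
In every case the truthful report is at least as good as any alternative, so it is a dominant strategy.

Yes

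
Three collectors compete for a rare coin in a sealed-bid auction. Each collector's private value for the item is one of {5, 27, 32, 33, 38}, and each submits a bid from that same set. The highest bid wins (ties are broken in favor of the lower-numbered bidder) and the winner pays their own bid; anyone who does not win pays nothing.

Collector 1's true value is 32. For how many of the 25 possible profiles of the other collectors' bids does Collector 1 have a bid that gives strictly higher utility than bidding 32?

Others bid (5, 5): truth gives 0; bid 5 gives 27 > 0. Violating.
Others bid (5, 27): truth gives 0; bid 27 gives 5 > 0. Violating.
Others bid (27, 5): truth gives 0; bid 27 gives 5 > 0. Violating.
Others bid (27, 27): truth gives 0; bid 27 gives 5 > 0. Violating.
Others bid (5, 32): truth gives 0; no alternative beats it.
Others bid (5, 33): truth gives 0; no alternative beats it.
(Checking all 25 profiles: 4 have a profitable deviation, 21 do not.)

4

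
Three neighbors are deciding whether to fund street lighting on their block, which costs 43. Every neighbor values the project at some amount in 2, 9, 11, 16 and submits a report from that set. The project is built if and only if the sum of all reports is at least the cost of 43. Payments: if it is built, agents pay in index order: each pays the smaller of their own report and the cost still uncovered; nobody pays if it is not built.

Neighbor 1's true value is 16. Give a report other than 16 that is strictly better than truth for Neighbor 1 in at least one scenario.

Suppose Neighbor 2 reports 16 and Neighbor 3 reports 16.
Report 16: project built, pays 16, utility 16 - 16 = 0.
Report 11: project built, pays 11, utility 16 - 11 = 5.
So reporting 11 beats truth here (5 > 0).

11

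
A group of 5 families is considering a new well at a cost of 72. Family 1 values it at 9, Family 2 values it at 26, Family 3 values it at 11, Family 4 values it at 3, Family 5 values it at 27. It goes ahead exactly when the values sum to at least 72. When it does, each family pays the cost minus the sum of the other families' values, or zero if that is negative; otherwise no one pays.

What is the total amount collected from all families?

Total value 76 ≥ cost 72, so it is built.
Family 1: others sum to 67; max(0, 72 - 67) = 5.
Family 2: others sum to 50; max(0, 72 - 50) = 22.
Family 3: others sum to 65; max(0, 72 - 65) = 7.
Family 4: others sum to 73; max(0, 72 - 73) = 0.
Family 5: others sum to 49; max(0, 72 - 49) = 23.
Total collected = 5 + 22 + 7 + 0 + 23 = 57.

57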